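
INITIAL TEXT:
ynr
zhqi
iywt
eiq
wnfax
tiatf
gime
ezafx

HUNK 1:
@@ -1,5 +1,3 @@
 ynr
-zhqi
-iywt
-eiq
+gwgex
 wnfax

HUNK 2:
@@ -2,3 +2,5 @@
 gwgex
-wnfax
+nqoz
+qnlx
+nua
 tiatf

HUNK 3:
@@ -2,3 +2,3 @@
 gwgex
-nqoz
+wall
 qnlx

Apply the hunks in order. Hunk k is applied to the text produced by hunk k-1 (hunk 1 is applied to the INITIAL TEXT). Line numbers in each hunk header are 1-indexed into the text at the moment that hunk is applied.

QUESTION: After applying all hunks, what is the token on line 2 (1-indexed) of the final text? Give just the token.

Hunk 1: at line 1 remove [zhqi,iywt,eiq] add [gwgex] -> 6 lines: ynr gwgex wnfax tiatf gime ezafx
Hunk 2: at line 2 remove [wnfax] add [nqoz,qnlx,nua] -> 8 lines: ynr gwgex nqoz qnlx nua tiatf gime ezafx
Hunk 3: at line 2 remove [nqoz] add [wall] -> 8 lines: ynr gwgex wall qnlx nua tiatf gime ezafx
Final line 2: gwgex

Answer: gwgex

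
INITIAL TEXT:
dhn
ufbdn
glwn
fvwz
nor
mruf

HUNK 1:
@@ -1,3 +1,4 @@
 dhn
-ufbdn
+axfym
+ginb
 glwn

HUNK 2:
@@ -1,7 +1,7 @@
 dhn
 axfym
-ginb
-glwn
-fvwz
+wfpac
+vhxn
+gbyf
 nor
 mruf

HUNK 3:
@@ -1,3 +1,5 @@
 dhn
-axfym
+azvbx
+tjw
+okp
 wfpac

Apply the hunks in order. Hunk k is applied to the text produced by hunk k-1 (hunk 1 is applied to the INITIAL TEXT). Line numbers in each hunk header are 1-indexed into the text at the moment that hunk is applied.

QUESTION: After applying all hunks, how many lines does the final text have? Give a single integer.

Answer: 9

Derivation:
Hunk 1: at line 1 remove [ufbdn] add [axfym,ginb] -> 7 lines: dhn axfym ginb glwn fvwz nor mruf
Hunk 2: at line 1 remove [ginb,glwn,fvwz] add [wfpac,vhxn,gbyf] -> 7 lines: dhn axfym wfpac vhxn gbyf nor mruf
Hunk 3: at line 1 remove [axfym] add [azvbx,tjw,okp] -> 9 lines: dhn azvbx tjw okp wfpac vhxn gbyf nor mruf
Final line count: 9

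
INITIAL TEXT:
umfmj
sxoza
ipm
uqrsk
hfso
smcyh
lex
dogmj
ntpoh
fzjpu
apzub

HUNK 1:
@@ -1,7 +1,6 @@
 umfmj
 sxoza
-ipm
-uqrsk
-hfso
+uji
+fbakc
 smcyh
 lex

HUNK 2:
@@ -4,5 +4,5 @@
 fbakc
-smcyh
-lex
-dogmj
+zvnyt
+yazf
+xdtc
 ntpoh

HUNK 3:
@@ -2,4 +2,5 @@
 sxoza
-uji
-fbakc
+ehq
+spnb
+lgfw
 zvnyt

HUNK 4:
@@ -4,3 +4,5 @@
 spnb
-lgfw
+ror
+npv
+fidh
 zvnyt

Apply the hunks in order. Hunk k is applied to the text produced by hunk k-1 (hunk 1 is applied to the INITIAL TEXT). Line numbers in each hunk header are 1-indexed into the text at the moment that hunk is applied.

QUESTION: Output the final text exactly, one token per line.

Hunk 1: at line 1 remove [ipm,uqrsk,hfso] add [uji,fbakc] -> 10 lines: umfmj sxoza uji fbakc smcyh lex dogmj ntpoh fzjpu apzub
Hunk 2: at line 4 remove [smcyh,lex,dogmj] add [zvnyt,yazf,xdtc] -> 10 lines: umfmj sxoza uji fbakc zvnyt yazf xdtc ntpoh fzjpu apzub
Hunk 3: at line 2 remove [uji,fbakc] add [ehq,spnb,lgfw] -> 11 lines: umfmj sxoza ehq spnb lgfw zvnyt yazf xdtc ntpoh fzjpu apzub
Hunk 4: at line 4 remove [lgfw] add [ror,npv,fidh] -> 13 lines: umfmj sxoza ehq spnb ror npv fidh zvnyt yazf xdtc ntpoh fzjpu apzub

Answer: umfmj
sxoza
ehq
spnb
ror
npv
fidh
zvnyt
yazf
xdtc
ntpoh
fzjpu
apzub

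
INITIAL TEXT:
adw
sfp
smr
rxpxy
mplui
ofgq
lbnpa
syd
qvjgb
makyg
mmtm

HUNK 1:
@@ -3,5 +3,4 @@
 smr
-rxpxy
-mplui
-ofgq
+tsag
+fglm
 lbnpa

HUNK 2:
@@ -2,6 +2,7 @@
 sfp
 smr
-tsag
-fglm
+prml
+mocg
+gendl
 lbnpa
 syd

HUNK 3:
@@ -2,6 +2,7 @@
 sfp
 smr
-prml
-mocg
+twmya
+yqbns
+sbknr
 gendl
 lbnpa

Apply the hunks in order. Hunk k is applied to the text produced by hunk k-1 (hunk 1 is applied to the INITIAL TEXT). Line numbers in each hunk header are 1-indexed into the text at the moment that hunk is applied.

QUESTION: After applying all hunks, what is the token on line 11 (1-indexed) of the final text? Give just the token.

Answer: makyg

Derivation:
Hunk 1: at line 3 remove [rxpxy,mplui,ofgq] add [tsag,fglm] -> 10 lines: adw sfp smr tsag fglm lbnpa syd qvjgb makyg mmtm
Hunk 2: at line 2 remove [tsag,fglm] add [prml,mocg,gendl] -> 11 lines: adw sfp smr prml mocg gendl lbnpa syd qvjgb makyg mmtm
Hunk 3: at line 2 remove [prml,mocg] add [twmya,yqbns,sbknr] -> 12 lines: adw sfp smr twmya yqbns sbknr gendl lbnpa syd qvjgb makyg mmtm
Final line 11: makyg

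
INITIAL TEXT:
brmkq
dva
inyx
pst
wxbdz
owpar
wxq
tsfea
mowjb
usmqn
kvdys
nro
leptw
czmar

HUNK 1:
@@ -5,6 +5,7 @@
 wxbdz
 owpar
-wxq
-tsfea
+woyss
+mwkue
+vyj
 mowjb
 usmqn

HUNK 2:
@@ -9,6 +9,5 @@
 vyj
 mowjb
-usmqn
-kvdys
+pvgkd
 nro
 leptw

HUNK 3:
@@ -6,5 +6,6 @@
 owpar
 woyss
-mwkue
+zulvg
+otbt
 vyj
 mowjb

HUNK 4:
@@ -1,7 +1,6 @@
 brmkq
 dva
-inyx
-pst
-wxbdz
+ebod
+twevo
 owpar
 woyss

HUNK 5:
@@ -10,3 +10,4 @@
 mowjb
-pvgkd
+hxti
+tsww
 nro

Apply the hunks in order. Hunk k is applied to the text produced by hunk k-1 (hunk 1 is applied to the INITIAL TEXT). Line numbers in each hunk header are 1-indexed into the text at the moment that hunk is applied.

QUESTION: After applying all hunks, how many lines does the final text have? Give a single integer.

Answer: 15

Derivation:
Hunk 1: at line 5 remove [wxq,tsfea] add [woyss,mwkue,vyj] -> 15 lines: brmkq dva inyx pst wxbdz owpar woyss mwkue vyj mowjb usmqn kvdys nro leptw czmar
Hunk 2: at line 9 remove [usmqn,kvdys] add [pvgkd] -> 14 lines: brmkq dva inyx pst wxbdz owpar woyss mwkue vyj mowjb pvgkd nro leptw czmar
Hunk 3: at line 6 remove [mwkue] add [zulvg,otbt] -> 15 lines: brmkq dva inyx pst wxbdz owpar woyss zulvg otbt vyj mowjb pvgkd nro leptw czmar
Hunk 4: at line 1 remove [inyx,pst,wxbdz] add [ebod,twevo] -> 14 lines: brmkq dva ebod twevo owpar woyss zulvg otbt vyj mowjb pvgkd nro leptw czmar
Hunk 5: at line 10 remove [pvgkd] add [hxti,tsww] -> 15 lines: brmkq dva ebod twevo owpar woyss zulvg otbt vyj mowjb hxti tsww nro leptw czmar
Final line count: 15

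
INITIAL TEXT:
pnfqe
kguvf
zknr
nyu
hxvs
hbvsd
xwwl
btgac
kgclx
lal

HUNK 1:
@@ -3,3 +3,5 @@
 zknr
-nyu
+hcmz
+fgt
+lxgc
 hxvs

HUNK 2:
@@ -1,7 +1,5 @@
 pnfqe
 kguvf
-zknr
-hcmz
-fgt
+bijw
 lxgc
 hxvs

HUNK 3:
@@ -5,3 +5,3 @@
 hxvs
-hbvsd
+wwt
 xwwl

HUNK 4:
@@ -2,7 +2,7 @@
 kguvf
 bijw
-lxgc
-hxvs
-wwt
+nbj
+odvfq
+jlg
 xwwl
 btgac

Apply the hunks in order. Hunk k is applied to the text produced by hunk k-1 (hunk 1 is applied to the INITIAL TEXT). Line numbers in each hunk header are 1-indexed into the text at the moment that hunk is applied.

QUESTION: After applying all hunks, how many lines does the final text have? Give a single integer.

Hunk 1: at line 3 remove [nyu] add [hcmz,fgt,lxgc] -> 12 lines: pnfqe kguvf zknr hcmz fgt lxgc hxvs hbvsd xwwl btgac kgclx lal
Hunk 2: at line 1 remove [zknr,hcmz,fgt] add [bijw] -> 10 lines: pnfqe kguvf bijw lxgc hxvs hbvsd xwwl btgac kgclx lal
Hunk 3: at line 5 remove [hbvsd] add [wwt] -> 10 lines: pnfqe kguvf bijw lxgc hxvs wwt xwwl btgac kgclx lal
Hunk 4: at line 2 remove [lxgc,hxvs,wwt] add [nbj,odvfq,jlg] -> 10 lines: pnfqe kguvf bijw nbj odvfq jlg xwwl btgac kgclx lal
Final line count: 10

Answer: 10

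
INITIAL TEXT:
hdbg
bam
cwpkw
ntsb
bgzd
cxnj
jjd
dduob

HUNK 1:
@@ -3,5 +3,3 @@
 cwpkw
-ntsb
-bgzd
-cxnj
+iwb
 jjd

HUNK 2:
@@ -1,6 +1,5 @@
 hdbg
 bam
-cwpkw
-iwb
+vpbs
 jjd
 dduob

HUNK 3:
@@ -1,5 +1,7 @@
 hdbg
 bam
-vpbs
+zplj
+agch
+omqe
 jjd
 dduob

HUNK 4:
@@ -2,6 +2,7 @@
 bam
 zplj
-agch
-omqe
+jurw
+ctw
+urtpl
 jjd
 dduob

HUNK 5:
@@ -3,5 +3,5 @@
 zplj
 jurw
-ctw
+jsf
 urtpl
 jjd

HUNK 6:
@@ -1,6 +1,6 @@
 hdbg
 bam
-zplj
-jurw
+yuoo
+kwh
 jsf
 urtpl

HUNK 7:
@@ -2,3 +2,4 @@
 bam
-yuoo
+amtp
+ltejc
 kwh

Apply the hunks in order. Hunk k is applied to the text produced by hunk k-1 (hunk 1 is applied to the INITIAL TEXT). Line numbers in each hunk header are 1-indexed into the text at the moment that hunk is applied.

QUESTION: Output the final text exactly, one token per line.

Answer: hdbg
bam
amtp
ltejc
kwh
jsf
urtpl
jjd
dduob

Derivation:
Hunk 1: at line 3 remove [ntsb,bgzd,cxnj] add [iwb] -> 6 lines: hdbg bam cwpkw iwb jjd dduob
Hunk 2: at line 1 remove [cwpkw,iwb] add [vpbs] -> 5 lines: hdbg bam vpbs jjd dduob
Hunk 3: at line 1 remove [vpbs] add [zplj,agch,omqe] -> 7 lines: hdbg bam zplj agch omqe jjd dduob
Hunk 4: at line 2 remove [agch,omqe] add [jurw,ctw,urtpl] -> 8 lines: hdbg bam zplj jurw ctw urtpl jjd dduob
Hunk 5: at line 3 remove [ctw] add [jsf] -> 8 lines: hdbg bam zplj jurw jsf urtpl jjd dduob
Hunk 6: at line 1 remove [zplj,jurw] add [yuoo,kwh] -> 8 lines: hdbg bam yuoo kwh jsf urtpl jjd dduob
Hunk 7: at line 2 remove [yuoo] add [amtp,ltejc] -> 9 lines: hdbg bam amtp ltejc kwh jsf urtpl jjd dduob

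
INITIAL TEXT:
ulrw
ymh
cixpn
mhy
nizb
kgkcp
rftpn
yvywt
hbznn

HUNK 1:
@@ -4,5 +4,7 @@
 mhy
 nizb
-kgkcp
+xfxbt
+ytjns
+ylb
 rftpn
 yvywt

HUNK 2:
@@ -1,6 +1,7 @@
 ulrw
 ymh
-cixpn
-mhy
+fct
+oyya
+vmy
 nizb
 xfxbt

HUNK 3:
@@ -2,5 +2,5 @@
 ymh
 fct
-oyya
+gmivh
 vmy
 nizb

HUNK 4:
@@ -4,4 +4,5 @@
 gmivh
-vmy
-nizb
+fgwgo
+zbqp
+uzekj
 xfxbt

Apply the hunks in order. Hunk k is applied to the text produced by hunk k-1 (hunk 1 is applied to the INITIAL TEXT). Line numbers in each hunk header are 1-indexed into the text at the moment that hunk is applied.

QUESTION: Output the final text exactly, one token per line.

Answer: ulrw
ymh
fct
gmivh
fgwgo
zbqp
uzekj
xfxbt
ytjns
ylb
rftpn
yvywt
hbznn

Derivation:
Hunk 1: at line 4 remove [kgkcp] add [xfxbt,ytjns,ylb] -> 11 lines: ulrw ymh cixpn mhy nizb xfxbt ytjns ylb rftpn yvywt hbznn
Hunk 2: at line 1 remove [cixpn,mhy] add [fct,oyya,vmy] -> 12 lines: ulrw ymh fct oyya vmy nizb xfxbt ytjns ylb rftpn yvywt hbznn
Hunk 3: at line 2 remove [oyya] add [gmivh] -> 12 lines: ulrw ymh fct gmivh vmy nizb xfxbt ytjns ylb rftpn yvywt hbznn
Hunk 4: at line 4 remove [vmy,nizb] add [fgwgo,zbqp,uzekj] -> 13 lines: ulrw ymh fct gmivh fgwgo zbqp uzekj xfxbt ytjns ylb rftpn yvywt hbznn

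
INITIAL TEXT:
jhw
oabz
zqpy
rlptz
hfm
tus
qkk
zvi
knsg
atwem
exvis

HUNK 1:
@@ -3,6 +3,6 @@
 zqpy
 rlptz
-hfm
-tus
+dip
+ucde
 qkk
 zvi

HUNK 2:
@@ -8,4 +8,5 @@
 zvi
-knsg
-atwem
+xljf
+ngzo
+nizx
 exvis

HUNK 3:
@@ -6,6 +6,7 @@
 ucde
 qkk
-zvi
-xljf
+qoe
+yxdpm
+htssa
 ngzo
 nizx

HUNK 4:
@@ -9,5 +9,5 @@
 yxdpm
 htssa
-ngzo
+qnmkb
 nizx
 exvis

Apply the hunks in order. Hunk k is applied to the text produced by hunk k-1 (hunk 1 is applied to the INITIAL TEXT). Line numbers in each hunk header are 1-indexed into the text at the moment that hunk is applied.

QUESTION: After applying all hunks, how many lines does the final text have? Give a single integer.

Hunk 1: at line 3 remove [hfm,tus] add [dip,ucde] -> 11 lines: jhw oabz zqpy rlptz dip ucde qkk zvi knsg atwem exvis
Hunk 2: at line 8 remove [knsg,atwem] add [xljf,ngzo,nizx] -> 12 lines: jhw oabz zqpy rlptz dip ucde qkk zvi xljf ngzo nizx exvis
Hunk 3: at line 6 remove [zvi,xljf] add [qoe,yxdpm,htssa] -> 13 lines: jhw oabz zqpy rlptz dip ucde qkk qoe yxdpm htssa ngzo nizx exvis
Hunk 4: at line 9 remove [ngzo] add [qnmkb] -> 13 lines: jhw oabz zqpy rlptz dip ucde qkk qoe yxdpm htssa qnmkb nizx exvis
Final line count: 13

Answer: 13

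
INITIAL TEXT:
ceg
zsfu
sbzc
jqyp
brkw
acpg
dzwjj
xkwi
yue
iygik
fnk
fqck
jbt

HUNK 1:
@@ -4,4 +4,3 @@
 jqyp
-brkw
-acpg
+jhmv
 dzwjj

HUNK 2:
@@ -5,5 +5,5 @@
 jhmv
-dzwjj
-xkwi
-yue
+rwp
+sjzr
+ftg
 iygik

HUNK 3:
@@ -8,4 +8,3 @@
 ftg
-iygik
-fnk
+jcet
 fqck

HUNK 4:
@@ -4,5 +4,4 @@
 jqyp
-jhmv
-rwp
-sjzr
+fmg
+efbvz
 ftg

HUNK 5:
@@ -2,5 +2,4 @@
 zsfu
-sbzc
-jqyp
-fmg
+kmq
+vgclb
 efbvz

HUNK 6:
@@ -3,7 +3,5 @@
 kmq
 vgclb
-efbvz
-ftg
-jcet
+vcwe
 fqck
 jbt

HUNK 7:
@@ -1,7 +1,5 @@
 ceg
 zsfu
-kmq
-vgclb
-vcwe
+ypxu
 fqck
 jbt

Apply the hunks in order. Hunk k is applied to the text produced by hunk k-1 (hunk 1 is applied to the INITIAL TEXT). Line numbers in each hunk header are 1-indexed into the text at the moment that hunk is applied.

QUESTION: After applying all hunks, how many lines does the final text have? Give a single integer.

Answer: 5

Derivation:
Hunk 1: at line 4 remove [brkw,acpg] add [jhmv] -> 12 lines: ceg zsfu sbzc jqyp jhmv dzwjj xkwi yue iygik fnk fqck jbt
Hunk 2: at line 5 remove [dzwjj,xkwi,yue] add [rwp,sjzr,ftg] -> 12 lines: ceg zsfu sbzc jqyp jhmv rwp sjzr ftg iygik fnk fqck jbt
Hunk 3: at line 8 remove [iygik,fnk] add [jcet] -> 11 lines: ceg zsfu sbzc jqyp jhmv rwp sjzr ftg jcet fqck jbt
Hunk 4: at line 4 remove [jhmv,rwp,sjzr] add [fmg,efbvz] -> 10 lines: ceg zsfu sbzc jqyp fmg efbvz ftg jcet fqck jbt
Hunk 5: at line 2 remove [sbzc,jqyp,fmg] add [kmq,vgclb] -> 9 lines: ceg zsfu kmq vgclb efbvz ftg jcet fqck jbt
Hunk 6: at line 3 remove [efbvz,ftg,jcet] add [vcwe] -> 7 lines: ceg zsfu kmq vgclb vcwe fqck jbt
Hunk 7: at line 1 remove [kmq,vgclb,vcwe] add [ypxu] -> 5 lines: ceg zsfu ypxu fqck jbt
Final line count: 5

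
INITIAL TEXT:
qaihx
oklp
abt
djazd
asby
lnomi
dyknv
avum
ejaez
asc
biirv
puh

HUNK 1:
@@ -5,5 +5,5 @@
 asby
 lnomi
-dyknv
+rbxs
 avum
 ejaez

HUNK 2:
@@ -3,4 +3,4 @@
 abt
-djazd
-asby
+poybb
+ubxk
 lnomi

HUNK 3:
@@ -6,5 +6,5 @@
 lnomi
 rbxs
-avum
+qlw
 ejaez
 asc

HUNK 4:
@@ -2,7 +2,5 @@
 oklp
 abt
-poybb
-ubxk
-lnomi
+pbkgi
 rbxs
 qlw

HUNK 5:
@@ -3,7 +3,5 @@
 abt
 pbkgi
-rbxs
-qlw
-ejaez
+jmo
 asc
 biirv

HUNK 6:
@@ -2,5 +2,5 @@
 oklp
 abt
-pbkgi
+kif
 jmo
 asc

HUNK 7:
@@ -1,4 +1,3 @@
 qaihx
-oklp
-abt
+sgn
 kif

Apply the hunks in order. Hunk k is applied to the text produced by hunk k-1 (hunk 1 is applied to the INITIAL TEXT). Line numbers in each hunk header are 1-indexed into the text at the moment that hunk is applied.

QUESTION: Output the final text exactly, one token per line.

Hunk 1: at line 5 remove [dyknv] add [rbxs] -> 12 lines: qaihx oklp abt djazd asby lnomi rbxs avum ejaez asc biirv puh
Hunk 2: at line 3 remove [djazd,asby] add [poybb,ubxk] -> 12 lines: qaihx oklp abt poybb ubxk lnomi rbxs avum ejaez asc biirv puh
Hunk 3: at line 6 remove [avum] add [qlw] -> 12 lines: qaihx oklp abt poybb ubxk lnomi rbxs qlw ejaez asc biirv puh
Hunk 4: at line 2 remove [poybb,ubxk,lnomi] add [pbkgi] -> 10 lines: qaihx oklp abt pbkgi rbxs qlw ejaez asc biirv puh
Hunk 5: at line 3 remove [rbxs,qlw,ejaez] add [jmo] -> 8 lines: qaihx oklp abt pbkgi jmo asc biirv puh
Hunk 6: at line 2 remove [pbkgi] add [kif] -> 8 lines: qaihx oklp abt kif jmo asc biirv puh
Hunk 7: at line 1 remove [oklp,abt] add [sgn] -> 7 lines: qaihx sgn kif jmo asc biirv puh

Answer: qaihx
sgn
kif
jmo
asc
biirv
puh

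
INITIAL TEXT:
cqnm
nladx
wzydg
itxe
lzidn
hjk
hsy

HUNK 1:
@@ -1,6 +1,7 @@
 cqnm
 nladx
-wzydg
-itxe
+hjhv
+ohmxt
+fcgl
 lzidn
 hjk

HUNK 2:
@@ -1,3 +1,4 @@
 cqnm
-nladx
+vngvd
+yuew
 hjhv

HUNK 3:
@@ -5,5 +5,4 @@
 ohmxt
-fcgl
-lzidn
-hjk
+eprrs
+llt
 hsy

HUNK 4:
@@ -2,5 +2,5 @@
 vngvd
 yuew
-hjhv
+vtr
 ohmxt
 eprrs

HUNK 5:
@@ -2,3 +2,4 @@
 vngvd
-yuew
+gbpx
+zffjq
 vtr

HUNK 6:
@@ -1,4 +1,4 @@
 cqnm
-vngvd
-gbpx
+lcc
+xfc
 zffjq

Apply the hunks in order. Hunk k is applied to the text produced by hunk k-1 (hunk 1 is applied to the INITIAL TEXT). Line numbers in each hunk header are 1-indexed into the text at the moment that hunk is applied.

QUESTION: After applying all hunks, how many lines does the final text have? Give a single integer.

Answer: 9

Derivation:
Hunk 1: at line 1 remove [wzydg,itxe] add [hjhv,ohmxt,fcgl] -> 8 lines: cqnm nladx hjhv ohmxt fcgl lzidn hjk hsy
Hunk 2: at line 1 remove [nladx] add [vngvd,yuew] -> 9 lines: cqnm vngvd yuew hjhv ohmxt fcgl lzidn hjk hsy
Hunk 3: at line 5 remove [fcgl,lzidn,hjk] add [eprrs,llt] -> 8 lines: cqnm vngvd yuew hjhv ohmxt eprrs llt hsy
Hunk 4: at line 2 remove [hjhv] add [vtr] -> 8 lines: cqnm vngvd yuew vtr ohmxt eprrs llt hsy
Hunk 5: at line 2 remove [yuew] add [gbpx,zffjq] -> 9 lines: cqnm vngvd gbpx zffjq vtr ohmxt eprrs llt hsy
Hunk 6: at line 1 remove [vngvd,gbpx] add [lcc,xfc] -> 9 lines: cqnm lcc xfc zffjq vtr ohmxt eprrs llt hsy
Final line count: 9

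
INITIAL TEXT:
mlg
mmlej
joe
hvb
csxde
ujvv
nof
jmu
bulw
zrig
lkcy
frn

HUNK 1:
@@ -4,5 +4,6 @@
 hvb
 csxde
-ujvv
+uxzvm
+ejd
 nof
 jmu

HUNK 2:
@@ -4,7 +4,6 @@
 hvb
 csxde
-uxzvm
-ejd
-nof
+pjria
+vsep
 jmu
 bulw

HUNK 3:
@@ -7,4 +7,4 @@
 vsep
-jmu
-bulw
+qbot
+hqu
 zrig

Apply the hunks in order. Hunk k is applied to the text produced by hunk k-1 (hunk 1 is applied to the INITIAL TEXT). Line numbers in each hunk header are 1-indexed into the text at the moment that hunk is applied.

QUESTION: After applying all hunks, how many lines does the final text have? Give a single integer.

Answer: 12

Derivation:
Hunk 1: at line 4 remove [ujvv] add [uxzvm,ejd] -> 13 lines: mlg mmlej joe hvb csxde uxzvm ejd nof jmu bulw zrig lkcy frn
Hunk 2: at line 4 remove [uxzvm,ejd,nof] add [pjria,vsep] -> 12 lines: mlg mmlej joe hvb csxde pjria vsep jmu bulw zrig lkcy frn
Hunk 3: at line 7 remove [jmu,bulw] add [qbot,hqu] -> 12 lines: mlg mmlej joe hvb csxde pjria vsep qbot hqu zrig lkcy frn
Final line count: 12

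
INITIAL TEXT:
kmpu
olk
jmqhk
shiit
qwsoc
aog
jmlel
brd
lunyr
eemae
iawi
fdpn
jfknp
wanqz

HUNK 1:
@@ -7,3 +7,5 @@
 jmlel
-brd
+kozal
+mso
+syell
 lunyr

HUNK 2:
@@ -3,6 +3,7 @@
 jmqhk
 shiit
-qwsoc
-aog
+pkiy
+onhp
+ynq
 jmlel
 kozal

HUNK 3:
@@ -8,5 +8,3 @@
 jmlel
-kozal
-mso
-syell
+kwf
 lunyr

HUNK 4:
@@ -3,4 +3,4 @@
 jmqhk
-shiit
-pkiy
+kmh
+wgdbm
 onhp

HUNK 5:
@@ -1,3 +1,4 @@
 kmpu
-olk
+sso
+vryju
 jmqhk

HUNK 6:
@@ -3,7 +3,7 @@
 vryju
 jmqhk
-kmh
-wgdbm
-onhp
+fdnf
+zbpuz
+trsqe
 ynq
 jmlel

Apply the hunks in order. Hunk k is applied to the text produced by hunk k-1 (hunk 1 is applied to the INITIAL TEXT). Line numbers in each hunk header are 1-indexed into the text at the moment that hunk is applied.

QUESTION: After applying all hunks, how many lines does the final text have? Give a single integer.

Answer: 16

Derivation:
Hunk 1: at line 7 remove [brd] add [kozal,mso,syell] -> 16 lines: kmpu olk jmqhk shiit qwsoc aog jmlel kozal mso syell lunyr eemae iawi fdpn jfknp wanqz
Hunk 2: at line 3 remove [qwsoc,aog] add [pkiy,onhp,ynq] -> 17 lines: kmpu olk jmqhk shiit pkiy onhp ynq jmlel kozal mso syell lunyr eemae iawi fdpn jfknp wanqz
Hunk 3: at line 8 remove [kozal,mso,syell] add [kwf] -> 15 lines: kmpu olk jmqhk shiit pkiy onhp ynq jmlel kwf lunyr eemae iawi fdpn jfknp wanqz
Hunk 4: at line 3 remove [shiit,pkiy] add [kmh,wgdbm] -> 15 lines: kmpu olk jmqhk kmh wgdbm onhp ynq jmlel kwf lunyr eemae iawi fdpn jfknp wanqz
Hunk 5: at line 1 remove [olk] add [sso,vryju] -> 16 lines: kmpu sso vryju jmqhk kmh wgdbm onhp ynq jmlel kwf lunyr eemae iawi fdpn jfknp wanqz
Hunk 6: at line 3 remove [kmh,wgdbm,onhp] add [fdnf,zbpuz,trsqe] -> 16 lines: kmpu sso vryju jmqhk fdnf zbpuz trsqe ynq jmlel kwf lunyr eemae iawi fdpn jfknp wanqz
Final line count: 16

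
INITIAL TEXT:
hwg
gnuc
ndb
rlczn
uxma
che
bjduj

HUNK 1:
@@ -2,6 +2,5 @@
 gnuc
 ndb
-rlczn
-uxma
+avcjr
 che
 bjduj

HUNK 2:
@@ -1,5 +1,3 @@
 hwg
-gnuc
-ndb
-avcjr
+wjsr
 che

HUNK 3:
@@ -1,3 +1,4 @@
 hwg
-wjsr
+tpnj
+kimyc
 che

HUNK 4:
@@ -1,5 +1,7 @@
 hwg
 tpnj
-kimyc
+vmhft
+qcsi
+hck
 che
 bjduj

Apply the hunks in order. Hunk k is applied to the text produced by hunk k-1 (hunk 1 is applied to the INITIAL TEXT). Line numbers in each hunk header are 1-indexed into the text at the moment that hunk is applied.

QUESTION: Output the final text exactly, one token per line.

Answer: hwg
tpnj
vmhft
qcsi
hck
che
bjduj

Derivation:
Hunk 1: at line 2 remove [rlczn,uxma] add [avcjr] -> 6 lines: hwg gnuc ndb avcjr che bjduj
Hunk 2: at line 1 remove [gnuc,ndb,avcjr] add [wjsr] -> 4 lines: hwg wjsr che bjduj
Hunk 3: at line 1 remove [wjsr] add [tpnj,kimyc] -> 5 lines: hwg tpnj kimyc che bjduj
Hunk 4: at line 1 remove [kimyc] add [vmhft,qcsi,hck] -> 7 lines: hwg tpnj vmhft qcsi hck che bjduj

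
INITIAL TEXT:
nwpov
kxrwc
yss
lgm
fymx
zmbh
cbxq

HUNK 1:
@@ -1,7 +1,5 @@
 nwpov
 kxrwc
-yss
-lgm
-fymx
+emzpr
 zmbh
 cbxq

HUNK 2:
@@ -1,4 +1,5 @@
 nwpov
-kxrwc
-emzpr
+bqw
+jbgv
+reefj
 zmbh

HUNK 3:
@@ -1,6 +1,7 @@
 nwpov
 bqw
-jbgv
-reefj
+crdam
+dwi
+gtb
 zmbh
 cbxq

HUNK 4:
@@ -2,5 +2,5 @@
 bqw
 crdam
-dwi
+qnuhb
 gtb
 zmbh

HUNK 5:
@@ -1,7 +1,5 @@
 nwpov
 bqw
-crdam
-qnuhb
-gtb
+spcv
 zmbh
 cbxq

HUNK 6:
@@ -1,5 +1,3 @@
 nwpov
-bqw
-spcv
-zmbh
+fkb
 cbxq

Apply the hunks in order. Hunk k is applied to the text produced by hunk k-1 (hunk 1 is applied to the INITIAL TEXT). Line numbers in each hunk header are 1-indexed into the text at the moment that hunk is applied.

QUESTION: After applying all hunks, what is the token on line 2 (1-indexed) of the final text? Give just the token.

Hunk 1: at line 1 remove [yss,lgm,fymx] add [emzpr] -> 5 lines: nwpov kxrwc emzpr zmbh cbxq
Hunk 2: at line 1 remove [kxrwc,emzpr] add [bqw,jbgv,reefj] -> 6 lines: nwpov bqw jbgv reefj zmbh cbxq
Hunk 3: at line 1 remove [jbgv,reefj] add [crdam,dwi,gtb] -> 7 lines: nwpov bqw crdam dwi gtb zmbh cbxq
Hunk 4: at line 2 remove [dwi] add [qnuhb] -> 7 lines: nwpov bqw crdam qnuhb gtb zmbh cbxq
Hunk 5: at line 1 remove [crdam,qnuhb,gtb] add [spcv] -> 5 lines: nwpov bqw spcv zmbh cbxq
Hunk 6: at line 1 remove [bqw,spcv,zmbh] add [fkb] -> 3 lines: nwpov fkb cbxq
Final line 2: fkb

Answer: fkb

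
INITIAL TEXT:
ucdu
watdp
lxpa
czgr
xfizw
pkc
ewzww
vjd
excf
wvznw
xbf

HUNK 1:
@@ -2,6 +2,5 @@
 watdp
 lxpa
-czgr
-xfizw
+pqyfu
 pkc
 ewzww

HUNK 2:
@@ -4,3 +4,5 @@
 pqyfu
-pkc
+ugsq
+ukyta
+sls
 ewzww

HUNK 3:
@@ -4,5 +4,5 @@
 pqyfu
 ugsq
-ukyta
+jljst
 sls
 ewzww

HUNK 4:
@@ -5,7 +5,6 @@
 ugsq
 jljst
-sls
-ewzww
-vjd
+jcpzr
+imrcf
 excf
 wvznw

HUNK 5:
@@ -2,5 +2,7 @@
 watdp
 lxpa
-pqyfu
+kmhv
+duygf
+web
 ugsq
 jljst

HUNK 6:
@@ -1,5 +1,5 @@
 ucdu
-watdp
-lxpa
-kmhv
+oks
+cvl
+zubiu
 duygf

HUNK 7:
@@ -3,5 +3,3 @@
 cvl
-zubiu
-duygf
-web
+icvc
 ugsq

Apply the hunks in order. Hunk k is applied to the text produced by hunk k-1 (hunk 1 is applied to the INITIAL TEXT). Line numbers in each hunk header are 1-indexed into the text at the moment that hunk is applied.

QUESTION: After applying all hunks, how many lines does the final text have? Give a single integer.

Answer: 11

Derivation:
Hunk 1: at line 2 remove [czgr,xfizw] add [pqyfu] -> 10 lines: ucdu watdp lxpa pqyfu pkc ewzww vjd excf wvznw xbf
Hunk 2: at line 4 remove [pkc] add [ugsq,ukyta,sls] -> 12 lines: ucdu watdp lxpa pqyfu ugsq ukyta sls ewzww vjd excf wvznw xbf
Hunk 3: at line 4 remove [ukyta] add [jljst] -> 12 lines: ucdu watdp lxpa pqyfu ugsq jljst sls ewzww vjd excf wvznw xbf
Hunk 4: at line 5 remove [sls,ewzww,vjd] add [jcpzr,imrcf] -> 11 lines: ucdu watdp lxpa pqyfu ugsq jljst jcpzr imrcf excf wvznw xbf
Hunk 5: at line 2 remove [pqyfu] add [kmhv,duygf,web] -> 13 lines: ucdu watdp lxpa kmhv duygf web ugsq jljst jcpzr imrcf excf wvznw xbf
Hunk 6: at line 1 remove [watdp,lxpa,kmhv] add [oks,cvl,zubiu] -> 13 lines: ucdu oks cvl zubiu duygf web ugsq jljst jcpzr imrcf excf wvznw xbf
Hunk 7: at line 3 remove [zubiu,duygf,web] add [icvc] -> 11 lines: ucdu oks cvl icvc ugsq jljst jcpzr imrcf excf wvznw xbf
Final line count: 11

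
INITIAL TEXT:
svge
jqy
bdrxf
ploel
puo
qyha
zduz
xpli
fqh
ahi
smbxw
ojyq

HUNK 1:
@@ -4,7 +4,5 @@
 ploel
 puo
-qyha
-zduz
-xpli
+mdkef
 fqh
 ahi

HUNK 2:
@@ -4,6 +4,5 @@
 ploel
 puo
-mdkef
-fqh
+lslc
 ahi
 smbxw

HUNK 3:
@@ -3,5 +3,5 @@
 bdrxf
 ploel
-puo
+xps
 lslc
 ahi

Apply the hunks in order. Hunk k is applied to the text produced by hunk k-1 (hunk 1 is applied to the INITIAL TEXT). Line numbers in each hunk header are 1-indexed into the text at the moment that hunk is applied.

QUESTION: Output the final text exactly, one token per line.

Hunk 1: at line 4 remove [qyha,zduz,xpli] add [mdkef] -> 10 lines: svge jqy bdrxf ploel puo mdkef fqh ahi smbxw ojyq
Hunk 2: at line 4 remove [mdkef,fqh] add [lslc] -> 9 lines: svge jqy bdrxf ploel puo lslc ahi smbxw ojyq
Hunk 3: at line 3 remove [puo] add [xps] -> 9 lines: svge jqy bdrxf ploel xps lslc ahi smbxw ojyq

Answer: svge
jqy
bdrxf
ploel
xps
lslc
ahi
smbxw
ojyq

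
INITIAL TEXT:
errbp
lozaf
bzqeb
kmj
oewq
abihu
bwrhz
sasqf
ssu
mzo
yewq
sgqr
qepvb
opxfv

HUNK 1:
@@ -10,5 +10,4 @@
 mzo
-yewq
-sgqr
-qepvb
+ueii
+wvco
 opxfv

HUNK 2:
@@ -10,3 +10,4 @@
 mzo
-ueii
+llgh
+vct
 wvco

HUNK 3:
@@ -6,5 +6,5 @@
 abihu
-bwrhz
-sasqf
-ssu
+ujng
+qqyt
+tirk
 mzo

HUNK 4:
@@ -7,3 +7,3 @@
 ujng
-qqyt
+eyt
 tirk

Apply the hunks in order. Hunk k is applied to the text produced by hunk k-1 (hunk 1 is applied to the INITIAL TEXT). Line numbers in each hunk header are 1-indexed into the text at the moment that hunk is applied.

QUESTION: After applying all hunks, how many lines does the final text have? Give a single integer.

Answer: 14

Derivation:
Hunk 1: at line 10 remove [yewq,sgqr,qepvb] add [ueii,wvco] -> 13 lines: errbp lozaf bzqeb kmj oewq abihu bwrhz sasqf ssu mzo ueii wvco opxfv
Hunk 2: at line 10 remove [ueii] add [llgh,vct] -> 14 lines: errbp lozaf bzqeb kmj oewq abihu bwrhz sasqf ssu mzo llgh vct wvco opxfv
Hunk 3: at line 6 remove [bwrhz,sasqf,ssu] add [ujng,qqyt,tirk] -> 14 lines: errbp lozaf bzqeb kmj oewq abihu ujng qqyt tirk mzo llgh vct wvco opxfv
Hunk 4: at line 7 remove [qqyt] add [eyt] -> 14 lines: errbp lozaf bzqeb kmj oewq abihu ujng eyt tirk mzo llgh vct wvco opxfv
Final line count: 14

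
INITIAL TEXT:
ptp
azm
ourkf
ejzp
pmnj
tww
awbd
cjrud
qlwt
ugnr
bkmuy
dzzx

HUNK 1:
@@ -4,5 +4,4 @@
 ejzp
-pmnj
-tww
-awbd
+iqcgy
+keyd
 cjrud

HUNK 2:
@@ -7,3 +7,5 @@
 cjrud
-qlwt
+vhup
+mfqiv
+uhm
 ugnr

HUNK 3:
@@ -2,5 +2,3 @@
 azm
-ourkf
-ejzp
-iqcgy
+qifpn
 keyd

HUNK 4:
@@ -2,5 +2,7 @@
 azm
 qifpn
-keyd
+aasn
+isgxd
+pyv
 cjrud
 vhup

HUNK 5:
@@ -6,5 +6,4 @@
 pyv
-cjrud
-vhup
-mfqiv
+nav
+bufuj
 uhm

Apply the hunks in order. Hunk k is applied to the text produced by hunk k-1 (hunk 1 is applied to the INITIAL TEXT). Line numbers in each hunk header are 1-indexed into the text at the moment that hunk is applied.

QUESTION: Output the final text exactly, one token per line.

Hunk 1: at line 4 remove [pmnj,tww,awbd] add [iqcgy,keyd] -> 11 lines: ptp azm ourkf ejzp iqcgy keyd cjrud qlwt ugnr bkmuy dzzx
Hunk 2: at line 7 remove [qlwt] add [vhup,mfqiv,uhm] -> 13 lines: ptp azm ourkf ejzp iqcgy keyd cjrud vhup mfqiv uhm ugnr bkmuy dzzx
Hunk 3: at line 2 remove [ourkf,ejzp,iqcgy] add [qifpn] -> 11 lines: ptp azm qifpn keyd cjrud vhup mfqiv uhm ugnr bkmuy dzzx
Hunk 4: at line 2 remove [keyd] add [aasn,isgxd,pyv] -> 13 lines: ptp azm qifpn aasn isgxd pyv cjrud vhup mfqiv uhm ugnr bkmuy dzzx
Hunk 5: at line 6 remove [cjrud,vhup,mfqiv] add [nav,bufuj] -> 12 lines: ptp azm qifpn aasn isgxd pyv nav bufuj uhm ugnr bkmuy dzzx

Answer: ptp
azm
qifpn
aasn
isgxd
pyv
nav
bufuj
uhm
ugnr
bkmuy
dzzx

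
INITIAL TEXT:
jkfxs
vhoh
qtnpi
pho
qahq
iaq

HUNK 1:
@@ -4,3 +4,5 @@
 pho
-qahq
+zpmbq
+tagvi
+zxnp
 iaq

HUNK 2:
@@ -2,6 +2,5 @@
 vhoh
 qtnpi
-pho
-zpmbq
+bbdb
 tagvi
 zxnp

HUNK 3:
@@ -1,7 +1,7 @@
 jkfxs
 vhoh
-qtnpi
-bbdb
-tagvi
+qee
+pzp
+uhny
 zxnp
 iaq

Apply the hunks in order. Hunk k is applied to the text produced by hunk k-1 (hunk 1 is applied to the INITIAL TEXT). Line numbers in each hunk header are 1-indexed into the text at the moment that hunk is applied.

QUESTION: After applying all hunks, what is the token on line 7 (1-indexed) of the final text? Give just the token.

Hunk 1: at line 4 remove [qahq] add [zpmbq,tagvi,zxnp] -> 8 lines: jkfxs vhoh qtnpi pho zpmbq tagvi zxnp iaq
Hunk 2: at line 2 remove [pho,zpmbq] add [bbdb] -> 7 lines: jkfxs vhoh qtnpi bbdb tagvi zxnp iaq
Hunk 3: at line 1 remove [qtnpi,bbdb,tagvi] add [qee,pzp,uhny] -> 7 lines: jkfxs vhoh qee pzp uhny zxnp iaq
Final line 7: iaq

Answer: iaq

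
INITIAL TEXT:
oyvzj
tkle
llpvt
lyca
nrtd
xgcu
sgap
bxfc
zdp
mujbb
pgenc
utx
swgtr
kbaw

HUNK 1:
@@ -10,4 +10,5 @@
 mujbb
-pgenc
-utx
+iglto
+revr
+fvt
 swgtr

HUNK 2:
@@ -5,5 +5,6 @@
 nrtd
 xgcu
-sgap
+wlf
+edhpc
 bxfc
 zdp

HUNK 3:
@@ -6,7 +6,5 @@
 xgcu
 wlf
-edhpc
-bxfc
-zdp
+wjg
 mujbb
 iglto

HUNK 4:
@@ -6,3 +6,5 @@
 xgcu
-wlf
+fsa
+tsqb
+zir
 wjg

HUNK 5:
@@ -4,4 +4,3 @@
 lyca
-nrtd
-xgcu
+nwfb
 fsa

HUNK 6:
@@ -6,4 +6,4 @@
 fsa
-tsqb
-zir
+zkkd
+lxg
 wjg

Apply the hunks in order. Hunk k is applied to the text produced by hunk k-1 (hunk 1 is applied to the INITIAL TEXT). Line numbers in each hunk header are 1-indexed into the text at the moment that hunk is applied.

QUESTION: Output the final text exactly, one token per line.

Answer: oyvzj
tkle
llpvt
lyca
nwfb
fsa
zkkd
lxg
wjg
mujbb
iglto
revr
fvt
swgtr
kbaw

Derivation:
Hunk 1: at line 10 remove [pgenc,utx] add [iglto,revr,fvt] -> 15 lines: oyvzj tkle llpvt lyca nrtd xgcu sgap bxfc zdp mujbb iglto revr fvt swgtr kbaw
Hunk 2: at line 5 remove [sgap] add [wlf,edhpc] -> 16 lines: oyvzj tkle llpvt lyca nrtd xgcu wlf edhpc bxfc zdp mujbb iglto revr fvt swgtr kbaw
Hunk 3: at line 6 remove [edhpc,bxfc,zdp] add [wjg] -> 14 lines: oyvzj tkle llpvt lyca nrtd xgcu wlf wjg mujbb iglto revr fvt swgtr kbaw
Hunk 4: at line 6 remove [wlf] add [fsa,tsqb,zir] -> 16 lines: oyvzj tkle llpvt lyca nrtd xgcu fsa tsqb zir wjg mujbb iglto revr fvt swgtr kbaw
Hunk 5: at line 4 remove [nrtd,xgcu] add [nwfb] -> 15 lines: oyvzj tkle llpvt lyca nwfb fsa tsqb zir wjg mujbb iglto revr fvt swgtr kbaw
Hunk 6: at line 6 remove [tsqb,zir] add [zkkd,lxg] -> 15 lines: oyvzj tkle llpvt lyca nwfb fsa zkkd lxg wjg mujbb iglto revr fvt swgtr kbaw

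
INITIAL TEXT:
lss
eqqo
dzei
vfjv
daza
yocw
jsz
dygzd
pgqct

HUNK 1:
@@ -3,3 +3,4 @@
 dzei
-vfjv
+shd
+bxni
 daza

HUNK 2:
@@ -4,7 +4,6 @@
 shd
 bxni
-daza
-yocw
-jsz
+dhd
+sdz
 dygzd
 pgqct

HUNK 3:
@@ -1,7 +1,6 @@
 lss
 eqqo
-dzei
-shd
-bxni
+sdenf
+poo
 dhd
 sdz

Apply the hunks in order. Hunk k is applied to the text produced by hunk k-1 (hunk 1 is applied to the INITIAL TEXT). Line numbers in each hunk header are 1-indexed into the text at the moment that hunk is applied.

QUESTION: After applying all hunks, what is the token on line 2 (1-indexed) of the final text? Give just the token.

Answer: eqqo

Derivation:
Hunk 1: at line 3 remove [vfjv] add [shd,bxni] -> 10 lines: lss eqqo dzei shd bxni daza yocw jsz dygzd pgqct
Hunk 2: at line 4 remove [daza,yocw,jsz] add [dhd,sdz] -> 9 lines: lss eqqo dzei shd bxni dhd sdz dygzd pgqct
Hunk 3: at line 1 remove [dzei,shd,bxni] add [sdenf,poo] -> 8 lines: lss eqqo sdenf poo dhd sdz dygzd pgqct
Final line 2: eqqo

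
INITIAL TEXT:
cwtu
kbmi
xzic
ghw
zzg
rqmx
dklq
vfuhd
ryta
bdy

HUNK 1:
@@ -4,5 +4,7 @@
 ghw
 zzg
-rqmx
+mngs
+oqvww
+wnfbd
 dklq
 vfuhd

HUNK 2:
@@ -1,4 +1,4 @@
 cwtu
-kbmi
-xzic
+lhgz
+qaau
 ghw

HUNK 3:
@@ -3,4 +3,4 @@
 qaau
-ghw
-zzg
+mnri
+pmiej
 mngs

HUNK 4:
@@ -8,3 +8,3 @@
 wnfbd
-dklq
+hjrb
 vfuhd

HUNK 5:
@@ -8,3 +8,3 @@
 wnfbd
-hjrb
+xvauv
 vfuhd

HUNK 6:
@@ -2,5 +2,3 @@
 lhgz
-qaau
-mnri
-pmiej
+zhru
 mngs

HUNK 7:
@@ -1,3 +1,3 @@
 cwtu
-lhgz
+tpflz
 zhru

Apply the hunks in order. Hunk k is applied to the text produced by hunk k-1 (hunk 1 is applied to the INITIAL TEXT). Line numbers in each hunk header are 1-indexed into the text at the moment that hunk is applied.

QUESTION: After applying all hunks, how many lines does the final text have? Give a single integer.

Answer: 10

Derivation:
Hunk 1: at line 4 remove [rqmx] add [mngs,oqvww,wnfbd] -> 12 lines: cwtu kbmi xzic ghw zzg mngs oqvww wnfbd dklq vfuhd ryta bdy
Hunk 2: at line 1 remove [kbmi,xzic] add [lhgz,qaau] -> 12 lines: cwtu lhgz qaau ghw zzg mngs oqvww wnfbd dklq vfuhd ryta bdy
Hunk 3: at line 3 remove [ghw,zzg] add [mnri,pmiej] -> 12 lines: cwtu lhgz qaau mnri pmiej mngs oqvww wnfbd dklq vfuhd ryta bdy
Hunk 4: at line 8 remove [dklq] add [hjrb] -> 12 lines: cwtu lhgz qaau mnri pmiej mngs oqvww wnfbd hjrb vfuhd ryta bdy
Hunk 5: at line 8 remove [hjrb] add [xvauv] -> 12 lines: cwtu lhgz qaau mnri pmiej mngs oqvww wnfbd xvauv vfuhd ryta bdy
Hunk 6: at line 2 remove [qaau,mnri,pmiej] add [zhru] -> 10 lines: cwtu lhgz zhru mngs oqvww wnfbd xvauv vfuhd ryta bdy
Hunk 7: at line 1 remove [lhgz] add [tpflz] -> 10 lines: cwtu tpflz zhru mngs oqvww wnfbd xvauv vfuhd ryta bdy
Final line count: 10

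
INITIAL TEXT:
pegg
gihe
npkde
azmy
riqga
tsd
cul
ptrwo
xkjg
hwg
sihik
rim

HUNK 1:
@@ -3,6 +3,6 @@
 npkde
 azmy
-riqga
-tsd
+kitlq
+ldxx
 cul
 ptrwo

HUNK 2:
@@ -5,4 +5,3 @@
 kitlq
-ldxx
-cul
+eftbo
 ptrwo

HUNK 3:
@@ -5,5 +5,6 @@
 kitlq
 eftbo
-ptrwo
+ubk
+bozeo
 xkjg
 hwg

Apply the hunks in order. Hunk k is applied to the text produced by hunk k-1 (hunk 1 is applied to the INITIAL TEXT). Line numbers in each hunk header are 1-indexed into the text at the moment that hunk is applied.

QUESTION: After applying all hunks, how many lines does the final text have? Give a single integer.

Hunk 1: at line 3 remove [riqga,tsd] add [kitlq,ldxx] -> 12 lines: pegg gihe npkde azmy kitlq ldxx cul ptrwo xkjg hwg sihik rim
Hunk 2: at line 5 remove [ldxx,cul] add [eftbo] -> 11 lines: pegg gihe npkde azmy kitlq eftbo ptrwo xkjg hwg sihik rim
Hunk 3: at line 5 remove [ptrwo] add [ubk,bozeo] -> 12 lines: pegg gihe npkde azmy kitlq eftbo ubk bozeo xkjg hwg sihik rim
Final line count: 12

Answer: 12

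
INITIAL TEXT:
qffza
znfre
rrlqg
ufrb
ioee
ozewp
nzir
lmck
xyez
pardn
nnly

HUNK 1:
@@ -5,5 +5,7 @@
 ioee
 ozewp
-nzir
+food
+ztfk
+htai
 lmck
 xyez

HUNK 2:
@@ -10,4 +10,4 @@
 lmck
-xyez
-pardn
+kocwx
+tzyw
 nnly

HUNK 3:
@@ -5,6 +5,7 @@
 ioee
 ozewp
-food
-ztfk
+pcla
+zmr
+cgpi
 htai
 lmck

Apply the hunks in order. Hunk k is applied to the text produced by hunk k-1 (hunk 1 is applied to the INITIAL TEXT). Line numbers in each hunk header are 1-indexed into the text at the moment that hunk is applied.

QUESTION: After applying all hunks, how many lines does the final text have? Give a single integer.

Answer: 14

Derivation:
Hunk 1: at line 5 remove [nzir] add [food,ztfk,htai] -> 13 lines: qffza znfre rrlqg ufrb ioee ozewp food ztfk htai lmck xyez pardn nnly
Hunk 2: at line 10 remove [xyez,pardn] add [kocwx,tzyw] -> 13 lines: qffza znfre rrlqg ufrb ioee ozewp food ztfk htai lmck kocwx tzyw nnly
Hunk 3: at line 5 remove [food,ztfk] add [pcla,zmr,cgpi] -> 14 lines: qffza znfre rrlqg ufrb ioee ozewp pcla zmr cgpi htai lmck kocwx tzyw nnly
Final line count: 14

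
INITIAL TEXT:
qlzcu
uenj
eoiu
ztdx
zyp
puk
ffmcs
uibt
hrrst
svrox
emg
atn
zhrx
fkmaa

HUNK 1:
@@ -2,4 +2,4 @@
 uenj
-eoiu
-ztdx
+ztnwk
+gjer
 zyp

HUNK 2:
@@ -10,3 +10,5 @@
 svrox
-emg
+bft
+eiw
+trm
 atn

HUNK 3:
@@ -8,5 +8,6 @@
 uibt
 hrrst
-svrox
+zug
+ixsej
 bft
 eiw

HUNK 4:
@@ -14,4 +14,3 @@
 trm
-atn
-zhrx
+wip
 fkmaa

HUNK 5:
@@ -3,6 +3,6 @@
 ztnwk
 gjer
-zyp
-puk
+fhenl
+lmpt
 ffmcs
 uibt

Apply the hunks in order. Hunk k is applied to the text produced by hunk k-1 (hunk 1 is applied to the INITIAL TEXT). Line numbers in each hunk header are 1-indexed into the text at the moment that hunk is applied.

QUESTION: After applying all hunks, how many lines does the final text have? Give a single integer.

Hunk 1: at line 2 remove [eoiu,ztdx] add [ztnwk,gjer] -> 14 lines: qlzcu uenj ztnwk gjer zyp puk ffmcs uibt hrrst svrox emg atn zhrx fkmaa
Hunk 2: at line 10 remove [emg] add [bft,eiw,trm] -> 16 lines: qlzcu uenj ztnwk gjer zyp puk ffmcs uibt hrrst svrox bft eiw trm atn zhrx fkmaa
Hunk 3: at line 8 remove [svrox] add [zug,ixsej] -> 17 lines: qlzcu uenj ztnwk gjer zyp puk ffmcs uibt hrrst zug ixsej bft eiw trm atn zhrx fkmaa
Hunk 4: at line 14 remove [atn,zhrx] add [wip] -> 16 lines: qlzcu uenj ztnwk gjer zyp puk ffmcs uibt hrrst zug ixsej bft eiw trm wip fkmaa
Hunk 5: at line 3 remove [zyp,puk] add [fhenl,lmpt] -> 16 lines: qlzcu uenj ztnwk gjer fhenl lmpt ffmcs uibt hrrst zug ixsej bft eiw trm wip fkmaa
Final line count: 16

Answer: 16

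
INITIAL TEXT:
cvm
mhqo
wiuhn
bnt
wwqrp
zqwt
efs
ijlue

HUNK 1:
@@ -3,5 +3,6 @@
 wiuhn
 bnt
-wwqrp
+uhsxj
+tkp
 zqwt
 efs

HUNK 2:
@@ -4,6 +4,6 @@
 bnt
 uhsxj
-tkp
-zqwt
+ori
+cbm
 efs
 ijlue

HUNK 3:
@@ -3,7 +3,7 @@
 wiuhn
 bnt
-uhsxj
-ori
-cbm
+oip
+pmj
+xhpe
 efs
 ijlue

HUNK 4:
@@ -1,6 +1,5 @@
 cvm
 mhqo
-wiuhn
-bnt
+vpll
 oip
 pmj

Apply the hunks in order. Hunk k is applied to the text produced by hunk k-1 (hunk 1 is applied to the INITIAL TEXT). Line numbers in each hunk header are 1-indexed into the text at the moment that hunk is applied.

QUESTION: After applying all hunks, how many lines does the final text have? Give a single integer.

Hunk 1: at line 3 remove [wwqrp] add [uhsxj,tkp] -> 9 lines: cvm mhqo wiuhn bnt uhsxj tkp zqwt efs ijlue
Hunk 2: at line 4 remove [tkp,zqwt] add [ori,cbm] -> 9 lines: cvm mhqo wiuhn bnt uhsxj ori cbm efs ijlue
Hunk 3: at line 3 remove [uhsxj,ori,cbm] add [oip,pmj,xhpe] -> 9 lines: cvm mhqo wiuhn bnt oip pmj xhpe efs ijlue
Hunk 4: at line 1 remove [wiuhn,bnt] add [vpll] -> 8 lines: cvm mhqo vpll oip pmj xhpe efs ijlue
Final line count: 8

Answer: 8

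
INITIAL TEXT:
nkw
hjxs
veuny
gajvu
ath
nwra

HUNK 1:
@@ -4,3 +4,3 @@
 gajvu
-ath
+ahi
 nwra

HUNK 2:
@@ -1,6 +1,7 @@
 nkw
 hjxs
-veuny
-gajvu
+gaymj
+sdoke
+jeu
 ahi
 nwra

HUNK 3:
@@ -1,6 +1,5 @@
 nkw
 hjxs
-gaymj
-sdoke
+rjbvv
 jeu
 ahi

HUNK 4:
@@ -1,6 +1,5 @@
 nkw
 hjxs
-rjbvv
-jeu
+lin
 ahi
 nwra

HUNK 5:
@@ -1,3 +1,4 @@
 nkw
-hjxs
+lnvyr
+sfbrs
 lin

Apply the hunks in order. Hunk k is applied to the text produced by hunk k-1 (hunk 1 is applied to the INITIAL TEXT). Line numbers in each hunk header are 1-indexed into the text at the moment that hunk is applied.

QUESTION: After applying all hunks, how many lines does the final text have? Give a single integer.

Hunk 1: at line 4 remove [ath] add [ahi] -> 6 lines: nkw hjxs veuny gajvu ahi nwra
Hunk 2: at line 1 remove [veuny,gajvu] add [gaymj,sdoke,jeu] -> 7 lines: nkw hjxs gaymj sdoke jeu ahi nwra
Hunk 3: at line 1 remove [gaymj,sdoke] add [rjbvv] -> 6 lines: nkw hjxs rjbvv jeu ahi nwra
Hunk 4: at line 1 remove [rjbvv,jeu] add [lin] -> 5 lines: nkw hjxs lin ahi nwra
Hunk 5: at line 1 remove [hjxs] add [lnvyr,sfbrs] -> 6 lines: nkw lnvyr sfbrs lin ahi nwra
Final line count: 6

Answer: 6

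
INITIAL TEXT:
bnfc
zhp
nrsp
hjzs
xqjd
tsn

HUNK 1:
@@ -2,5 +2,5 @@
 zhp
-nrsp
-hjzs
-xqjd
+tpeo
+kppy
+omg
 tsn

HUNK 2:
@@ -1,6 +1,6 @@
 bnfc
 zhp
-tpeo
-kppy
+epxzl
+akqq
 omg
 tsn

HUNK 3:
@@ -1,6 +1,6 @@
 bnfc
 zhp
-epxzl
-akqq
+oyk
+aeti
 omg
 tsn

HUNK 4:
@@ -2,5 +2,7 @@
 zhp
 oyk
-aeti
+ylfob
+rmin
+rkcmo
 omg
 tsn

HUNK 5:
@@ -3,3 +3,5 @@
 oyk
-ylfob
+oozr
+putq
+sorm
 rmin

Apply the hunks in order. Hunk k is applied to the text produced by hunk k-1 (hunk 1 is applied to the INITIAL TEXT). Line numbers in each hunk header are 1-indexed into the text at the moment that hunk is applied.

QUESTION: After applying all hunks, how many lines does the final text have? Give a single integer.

Answer: 10

Derivation:
Hunk 1: at line 2 remove [nrsp,hjzs,xqjd] add [tpeo,kppy,omg] -> 6 lines: bnfc zhp tpeo kppy omg tsn
Hunk 2: at line 1 remove [tpeo,kppy] add [epxzl,akqq] -> 6 lines: bnfc zhp epxzl akqq omg tsn
Hunk 3: at line 1 remove [epxzl,akqq] add [oyk,aeti] -> 6 lines: bnfc zhp oyk aeti omg tsn
Hunk 4: at line 2 remove [aeti] add [ylfob,rmin,rkcmo] -> 8 lines: bnfc zhp oyk ylfob rmin rkcmo omg tsn
Hunk 5: at line 3 remove [ylfob] add [oozr,putq,sorm] -> 10 lines: bnfc zhp oyk oozr putq sorm rmin rkcmo omg tsn
Final line count: 10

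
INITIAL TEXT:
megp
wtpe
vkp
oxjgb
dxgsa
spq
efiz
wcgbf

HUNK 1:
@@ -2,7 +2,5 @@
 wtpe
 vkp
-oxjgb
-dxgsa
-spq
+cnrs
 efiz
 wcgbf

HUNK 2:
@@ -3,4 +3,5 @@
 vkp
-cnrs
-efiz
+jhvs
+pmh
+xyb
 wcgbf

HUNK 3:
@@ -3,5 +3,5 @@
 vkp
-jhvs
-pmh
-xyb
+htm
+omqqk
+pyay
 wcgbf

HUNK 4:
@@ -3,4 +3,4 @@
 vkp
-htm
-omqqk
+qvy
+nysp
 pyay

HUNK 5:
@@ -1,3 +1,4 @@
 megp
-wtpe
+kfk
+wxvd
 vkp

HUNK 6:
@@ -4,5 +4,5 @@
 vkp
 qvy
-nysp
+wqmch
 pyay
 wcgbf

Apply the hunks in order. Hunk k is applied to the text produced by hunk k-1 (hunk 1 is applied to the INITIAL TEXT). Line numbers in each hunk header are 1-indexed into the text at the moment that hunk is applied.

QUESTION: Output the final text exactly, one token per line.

Hunk 1: at line 2 remove [oxjgb,dxgsa,spq] add [cnrs] -> 6 lines: megp wtpe vkp cnrs efiz wcgbf
Hunk 2: at line 3 remove [cnrs,efiz] add [jhvs,pmh,xyb] -> 7 lines: megp wtpe vkp jhvs pmh xyb wcgbf
Hunk 3: at line 3 remove [jhvs,pmh,xyb] add [htm,omqqk,pyay] -> 7 lines: megp wtpe vkp htm omqqk pyay wcgbf
Hunk 4: at line 3 remove [htm,omqqk] add [qvy,nysp] -> 7 lines: megp wtpe vkp qvy nysp pyay wcgbf
Hunk 5: at line 1 remove [wtpe] add [kfk,wxvd] -> 8 lines: megp kfk wxvd vkp qvy nysp pyay wcgbf
Hunk 6: at line 4 remove [nysp] add [wqmch] -> 8 lines: megp kfk wxvd vkp qvy wqmch pyay wcgbf

Answer: megp
kfk
wxvd
vkp
qvy
wqmch
pyay
wcgbf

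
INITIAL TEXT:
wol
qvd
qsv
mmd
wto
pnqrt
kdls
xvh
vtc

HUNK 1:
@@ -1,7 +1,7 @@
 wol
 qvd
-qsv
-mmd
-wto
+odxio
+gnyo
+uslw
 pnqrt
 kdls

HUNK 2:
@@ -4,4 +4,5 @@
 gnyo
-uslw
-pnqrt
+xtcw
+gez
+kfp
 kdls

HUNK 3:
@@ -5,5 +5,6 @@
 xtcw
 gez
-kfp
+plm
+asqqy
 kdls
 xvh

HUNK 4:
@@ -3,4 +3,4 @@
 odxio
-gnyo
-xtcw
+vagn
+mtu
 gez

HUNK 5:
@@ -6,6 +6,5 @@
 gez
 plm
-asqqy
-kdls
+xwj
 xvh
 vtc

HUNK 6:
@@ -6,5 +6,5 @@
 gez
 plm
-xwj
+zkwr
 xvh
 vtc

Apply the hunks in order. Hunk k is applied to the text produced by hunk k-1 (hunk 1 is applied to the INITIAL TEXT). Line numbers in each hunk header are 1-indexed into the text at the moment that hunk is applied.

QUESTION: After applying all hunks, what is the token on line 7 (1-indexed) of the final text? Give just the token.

Hunk 1: at line 1 remove [qsv,mmd,wto] add [odxio,gnyo,uslw] -> 9 lines: wol qvd odxio gnyo uslw pnqrt kdls xvh vtc
Hunk 2: at line 4 remove [uslw,pnqrt] add [xtcw,gez,kfp] -> 10 lines: wol qvd odxio gnyo xtcw gez kfp kdls xvh vtc
Hunk 3: at line 5 remove [kfp] add [plm,asqqy] -> 11 lines: wol qvd odxio gnyo xtcw gez plm asqqy kdls xvh vtc
Hunk 4: at line 3 remove [gnyo,xtcw] add [vagn,mtu] -> 11 lines: wol qvd odxio vagn mtu gez plm asqqy kdls xvh vtc
Hunk 5: at line 6 remove [asqqy,kdls] add [xwj] -> 10 lines: wol qvd odxio vagn mtu gez plm xwj xvh vtc
Hunk 6: at line 6 remove [xwj] add [zkwr] -> 10 lines: wol qvd odxio vagn mtu gez plm zkwr xvh vtc
Final line 7: plm

Answer: plm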